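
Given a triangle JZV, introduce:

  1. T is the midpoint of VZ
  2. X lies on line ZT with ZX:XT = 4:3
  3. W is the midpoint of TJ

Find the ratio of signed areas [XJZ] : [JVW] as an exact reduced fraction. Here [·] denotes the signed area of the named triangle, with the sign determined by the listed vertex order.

[XJZ]:[JVW] = -8/7

Assign J = (0, 0), Z = (1, 0), V = (0, 1) — the answer is frame-independent, so this choice is without loss of generality.
1. T is the midpoint of VZ ⇒ T = (1/2, 1/2)
2. X lies on line ZT with ZX:XT = 4:3 ⇒ X = (5/7, 2/7)
3. W is the midpoint of TJ ⇒ W = (1/4, 1/4)
2·[XJZ] = 2/7, 2·[JVW] = -1/4
[XJZ]:[JVW] = 2/7:-1/4 = -8/7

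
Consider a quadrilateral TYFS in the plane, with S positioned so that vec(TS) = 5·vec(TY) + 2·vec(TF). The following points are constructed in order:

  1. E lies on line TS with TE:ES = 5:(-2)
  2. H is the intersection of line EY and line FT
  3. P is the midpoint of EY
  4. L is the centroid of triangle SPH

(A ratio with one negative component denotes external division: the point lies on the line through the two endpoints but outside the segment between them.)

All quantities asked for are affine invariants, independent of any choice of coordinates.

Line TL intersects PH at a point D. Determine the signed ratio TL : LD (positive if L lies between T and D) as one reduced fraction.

Assign T = (0, 0), Y = (1, 0), F = (0, 1), S = (5, 2) — the answer is frame-independent, so this choice is without loss of generality.
1. E lies on line TS with TE:ES = 5:(-2) ⇒ E = (25/3, 10/3)
2. H is the intersection of line EY and line FT ⇒ H = (0, -5/11)
3. P is the midpoint of EY ⇒ P = (14/3, 5/3)
4. L is the centroid of triangle SPH ⇒ L = (29/9, 106/99)
line TL meets PH at D = (145/39, 530/429)
L = T + t·(D−T) with t = 13/15, so TL:LD = 13/15:2/15

TL:LD = 13/2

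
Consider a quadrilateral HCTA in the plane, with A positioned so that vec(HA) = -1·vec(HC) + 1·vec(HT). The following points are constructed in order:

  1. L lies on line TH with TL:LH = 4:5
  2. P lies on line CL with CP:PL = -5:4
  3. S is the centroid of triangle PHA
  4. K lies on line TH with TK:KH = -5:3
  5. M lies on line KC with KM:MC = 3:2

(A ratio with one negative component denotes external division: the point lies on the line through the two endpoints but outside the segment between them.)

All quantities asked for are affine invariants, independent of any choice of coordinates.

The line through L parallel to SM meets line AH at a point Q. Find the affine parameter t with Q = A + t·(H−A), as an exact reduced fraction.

Work in coordinates with H = (0, 0), C = (1, 0), T = (0, 1), A = (-1, 1).
1. L lies on line TH with TL:LH = 4:5 ⇒ L = (0, 5/9)
2. P lies on line CL with CP:PL = -5:4 ⇒ P = (-4, 25/9)
3. S is the centroid of triangle PHA ⇒ S = (-5/3, 34/27)
4. K lies on line TH with TK:KH = -5:3 ⇒ K = (0, -3/2)
5. M lies on line KC with KM:MC = 3:2 ⇒ M = (3/5, -3/5)
through L parallel to SM: direction (34/15, -251/135); meets AH at Q = (-34/11, 34/11)
Q = A + t·(H−A) with t = -23/11

t = -23/11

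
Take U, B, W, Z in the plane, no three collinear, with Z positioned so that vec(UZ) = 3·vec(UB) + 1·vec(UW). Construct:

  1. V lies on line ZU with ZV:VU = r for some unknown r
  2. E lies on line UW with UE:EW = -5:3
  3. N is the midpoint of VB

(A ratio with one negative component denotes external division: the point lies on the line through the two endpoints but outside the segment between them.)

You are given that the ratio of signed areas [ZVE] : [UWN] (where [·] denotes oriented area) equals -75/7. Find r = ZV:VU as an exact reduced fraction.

r = -5/3

Choose coordinates U = (0, 0), B = (1, 0), W = (0, 1), Z = (3, 1).
1. With ZV:VU = r, write λ = r/(r+1) so V = Z + λ·(U−Z); V is affine-linear in λ
2. E lies on line UW with UE:EW = -5:3 ⇒ E = (0, 5/2)
3. N is the midpoint of VB ⇒ N is an affine combination of earlier points and hence also affine-linear in λ
Every point depending on V is an affine combination of V and λ-independent points, so each such coordinate is linear in λ; the λ² term in each signed area is a multiple of (U−Z)×(U−Z) = 0, so 2·[ZVE] and 2·[UWN] are each linear in λ. Evaluating at λ=0 and λ=1:
  2·[ZVE] = -15/2·λ,   2·[UWN] = 3/2·λ − 2
So [ZVE]:[UWN] = (-15/2·λ) / (3/2·λ − 2). Setting this equal to -75/7:
  -15/2·λ = -75/7·(3/2·λ − 2)  ⇒  λ = 5/2
Then r = λ/(1−λ) = (5/2)/(-3/2) = -5/3. Check: with r = -5/3, V = (-9/2, -3/2) and [ZVE]:[UWN] = -75/7 as required.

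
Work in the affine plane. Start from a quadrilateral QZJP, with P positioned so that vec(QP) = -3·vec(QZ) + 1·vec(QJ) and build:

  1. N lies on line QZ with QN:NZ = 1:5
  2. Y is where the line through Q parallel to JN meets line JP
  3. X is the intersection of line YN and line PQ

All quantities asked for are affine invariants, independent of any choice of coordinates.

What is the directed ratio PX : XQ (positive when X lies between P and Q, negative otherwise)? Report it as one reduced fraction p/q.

PX:XQ = -17

Assign Q = (0, 0), Z = (1, 0), J = (0, 1), P = (-3, 1) — the answer is frame-independent, so this choice is without loss of generality.
1. N lies on line QZ with QN:NZ = 1:5 ⇒ N = (1/6, 0)
2. Y is where the line through Q parallel to JN meets line JP ⇒ Y = (-1/6, 1)
3. X is the intersection of line YN and line PQ ⇒ X = (3/16, -1/16)
X = P + t·(Q−P) with t = 17/16, so PX:XQ = t:(1−t) = 17/16:-1/16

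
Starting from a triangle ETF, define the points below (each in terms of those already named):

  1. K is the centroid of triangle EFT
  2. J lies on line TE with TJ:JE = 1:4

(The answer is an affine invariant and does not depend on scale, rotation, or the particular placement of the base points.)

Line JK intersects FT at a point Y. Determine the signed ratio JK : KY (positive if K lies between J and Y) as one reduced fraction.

Choose coordinates E = (0, 0), T = (1, 0), F = (0, 1).
1. K is the centroid of triangle EFT ⇒ K = (1/3, 1/3)
2. J lies on line TE with TJ:JE = 1:4 ⇒ J = (4/5, 0)
line JK meets FT at Y = (3/2, -1/2)
K = J + t·(Y−J) with t = -2/3, so JK:KY = -2/3:5/3

JK:KY = -2/5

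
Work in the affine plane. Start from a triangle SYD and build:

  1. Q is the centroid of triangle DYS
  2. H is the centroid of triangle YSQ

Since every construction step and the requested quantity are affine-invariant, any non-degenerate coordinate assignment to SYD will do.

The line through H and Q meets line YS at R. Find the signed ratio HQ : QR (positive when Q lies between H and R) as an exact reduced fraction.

Work in coordinates with S = (0, 0), Y = (1, 0), D = (0, 1).
1. Q is the centroid of triangle DYS ⇒ Q = (1/3, 1/3)
2. H is the centroid of triangle YSQ ⇒ H = (4/9, 1/9)
line HQ meets YS at R = (1/2, 0)
Q = H + t·(R−H) with t = -2, so HQ:QR = -2:3

HQ:QR = -2/3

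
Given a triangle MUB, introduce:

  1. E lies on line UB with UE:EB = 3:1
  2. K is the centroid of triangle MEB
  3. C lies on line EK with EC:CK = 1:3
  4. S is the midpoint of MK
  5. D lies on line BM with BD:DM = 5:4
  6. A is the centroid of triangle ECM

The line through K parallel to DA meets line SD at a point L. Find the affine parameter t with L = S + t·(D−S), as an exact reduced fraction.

t = 111/65

Choose coordinates M = (0, 0), U = (1, 0), B = (0, 1).
1. E lies on line UB with UE:EB = 3:1 ⇒ E = (1/4, 3/4)
2. K is the centroid of triangle MEB ⇒ K = (1/12, 7/12)
3. C lies on line EK with EC:CK = 1:3 ⇒ C = (5/24, 17/24)
4. S is the midpoint of MK ⇒ S = (1/24, 7/24)
5. D lies on line BM with BD:DM = 5:4 ⇒ D = (0, 4/9)
6. A is the centroid of triangle ECM ⇒ A = (11/72, 35/72)
through K parallel to DA: direction (11/72, 1/24); meets SD at L = (-23/780, 431/780)
L = S + t·(D−S) with t = 111/65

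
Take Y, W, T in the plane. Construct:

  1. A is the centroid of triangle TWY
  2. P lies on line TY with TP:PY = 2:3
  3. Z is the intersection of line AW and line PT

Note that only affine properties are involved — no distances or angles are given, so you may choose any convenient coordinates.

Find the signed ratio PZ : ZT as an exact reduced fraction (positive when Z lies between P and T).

PZ:ZT = -1/5

Work in coordinates with Y = (0, 0), W = (1, 0), T = (0, 1).
1. A is the centroid of triangle TWY ⇒ A = (1/3, 1/3)
2. P lies on line TY with TP:PY = 2:3 ⇒ P = (0, 3/5)
3. Z is the intersection of line AW and line PT ⇒ Z = (0, 1/2)
Z = P + t·(T−P) with t = -1/4, so PZ:ZT = t:(1−t) = -1/4:5/4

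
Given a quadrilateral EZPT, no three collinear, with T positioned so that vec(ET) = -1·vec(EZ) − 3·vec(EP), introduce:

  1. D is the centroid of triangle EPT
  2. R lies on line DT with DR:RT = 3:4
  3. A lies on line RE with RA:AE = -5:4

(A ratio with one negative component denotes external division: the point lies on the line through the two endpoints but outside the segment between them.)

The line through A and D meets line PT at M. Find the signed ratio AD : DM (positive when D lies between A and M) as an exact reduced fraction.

AD:DM = 82/7

Set E = (0, 0), Z = (1, 0), P = (0, 1), T = (-1, -3); any affine frame gives the same invariant.
1. D is the centroid of triangle EPT ⇒ D = (-1/3, -2/3)
2. R lies on line DT with DR:RT = 3:4 ⇒ R = (-13/21, -5/3)
3. A lies on line RE with RA:AE = -5:4 ⇒ A = (52/21, 20/3)
line AD meets PT at M = (-47/82, -53/41)
D = A + t·(M−A) with t = 82/89, so AD:DM = 82/89:7/89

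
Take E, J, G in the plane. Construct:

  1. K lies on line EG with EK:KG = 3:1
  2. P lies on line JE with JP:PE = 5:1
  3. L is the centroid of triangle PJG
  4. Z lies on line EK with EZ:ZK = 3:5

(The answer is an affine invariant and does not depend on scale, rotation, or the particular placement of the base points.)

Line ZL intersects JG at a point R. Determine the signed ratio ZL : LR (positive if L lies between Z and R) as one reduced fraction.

ZL:LR = 127/80

Set E = (0, 0), J = (1, 0), G = (0, 1); any affine frame gives the same invariant.
1. K lies on line EG with EK:KG = 3:1 ⇒ K = (0, 3/4)
2. P lies on line JE with JP:PE = 5:1 ⇒ P = (1/6, 0)
3. L is the centroid of triangle PJG ⇒ L = (7/18, 1/3)
4. Z lies on line EK with EZ:ZK = 3:5 ⇒ Z = (0, 9/32)
line ZL meets JG at R = (161/254, 93/254)
L = Z + t·(R−Z) with t = 127/207, so ZL:LR = 127/207:80/207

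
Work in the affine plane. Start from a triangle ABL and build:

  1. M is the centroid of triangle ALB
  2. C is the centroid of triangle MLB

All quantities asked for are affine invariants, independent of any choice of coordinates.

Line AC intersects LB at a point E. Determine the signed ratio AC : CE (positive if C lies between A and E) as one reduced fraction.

Work in coordinates with A = (0, 0), B = (1, 0), L = (0, 1).
1. M is the centroid of triangle ALB ⇒ M = (1/3, 1/3)
2. C is the centroid of triangle MLB ⇒ C = (4/9, 4/9)
line AC meets LB at E = (1/2, 1/2)
C = A + t·(E−A) with t = 8/9, so AC:CE = 8/9:1/9

AC:CE = 8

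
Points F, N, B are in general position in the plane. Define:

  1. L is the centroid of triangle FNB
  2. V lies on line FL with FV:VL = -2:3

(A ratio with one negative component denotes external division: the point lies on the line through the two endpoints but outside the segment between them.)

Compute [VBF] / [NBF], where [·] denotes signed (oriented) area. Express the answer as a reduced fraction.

[VBF]:[NBF] = -2/3

Set F = (0, 0), N = (1, 0), B = (0, 1); any affine frame gives the same invariant.
1. L is the centroid of triangle FNB ⇒ L = (1/3, 1/3)
2. V lies on line FL with FV:VL = -2:3 ⇒ V = (-2/3, -2/3)
2·[VBF] = -2/3, 2·[NBF] = 1
[VBF]:[NBF] = -2/3:1 = -2/3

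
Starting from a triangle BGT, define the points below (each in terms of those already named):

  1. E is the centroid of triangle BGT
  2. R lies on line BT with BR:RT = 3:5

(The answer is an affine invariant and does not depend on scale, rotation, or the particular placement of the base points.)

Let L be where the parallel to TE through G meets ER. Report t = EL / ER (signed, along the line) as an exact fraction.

t = -8/5

Set B = (0, 0), G = (1, 0), T = (0, 1); any affine frame gives the same invariant.
1. E is the centroid of triangle BGT ⇒ E = (1/3, 1/3)
2. R lies on line BT with BR:RT = 3:5 ⇒ R = (0, 3/8)
through G parallel to TE: direction (1/3, -2/3); meets ER at L = (13/15, 4/15)
L = E + t·(R−E) with t = -8/5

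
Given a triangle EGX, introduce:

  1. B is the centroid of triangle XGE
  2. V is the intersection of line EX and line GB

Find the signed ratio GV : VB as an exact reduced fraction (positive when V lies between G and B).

GV:VB = -3

Choose coordinates E = (0, 0), G = (1, 0), X = (0, 1).
1. B is the centroid of triangle XGE ⇒ B = (1/3, 1/3)
2. V is the intersection of line EX and line GB ⇒ V = (0, 1/2)
V = G + t·(B−G) with t = 3/2, so GV:VB = t:(1−t) = 3/2:-1/2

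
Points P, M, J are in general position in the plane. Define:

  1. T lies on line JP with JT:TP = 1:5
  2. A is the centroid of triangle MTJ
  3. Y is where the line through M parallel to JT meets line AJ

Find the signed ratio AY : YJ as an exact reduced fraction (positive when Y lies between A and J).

AY:YJ = -2/3

Assign P = (0, 0), M = (1, 0), J = (0, 1) — the answer is frame-independent, so this choice is without loss of generality.
1. T lies on line JP with JT:TP = 1:5 ⇒ T = (0, 5/6)
2. A is the centroid of triangle MTJ ⇒ A = (1/3, 11/18)
3. Y is where the line through M parallel to JT meets line AJ ⇒ Y = (1, -1/6)
Y = A + t·(J−A) with t = -2, so AY:YJ = t:(1−t) = -2:3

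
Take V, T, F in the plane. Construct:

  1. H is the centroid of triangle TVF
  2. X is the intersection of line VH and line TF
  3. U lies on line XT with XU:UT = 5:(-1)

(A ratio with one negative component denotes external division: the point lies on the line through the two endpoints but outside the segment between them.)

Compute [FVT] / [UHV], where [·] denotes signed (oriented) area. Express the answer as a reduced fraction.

[FVT]:[UHV] = 12/5

Work in coordinates with V = (0, 0), T = (1, 0), F = (0, 1).
1. H is the centroid of triangle TVF ⇒ H = (1/3, 1/3)
2. X is the intersection of line VH and line TF ⇒ X = (1/2, 1/2)
3. U lies on line XT with XU:UT = 5:(-1) ⇒ U = (9/8, -1/8)
2·[FVT] = 1, 2·[UHV] = 5/12
[FVT]:[UHV] = 1:5/12 = 12/5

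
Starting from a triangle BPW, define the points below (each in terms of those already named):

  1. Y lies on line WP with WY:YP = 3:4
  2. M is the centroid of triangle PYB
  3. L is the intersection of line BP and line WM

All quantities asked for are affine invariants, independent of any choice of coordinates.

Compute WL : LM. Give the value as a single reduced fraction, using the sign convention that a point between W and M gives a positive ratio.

WL:LM = -21/4

Assign B = (0, 0), P = (1, 0), W = (0, 1) — the answer is frame-independent, so this choice is without loss of generality.
1. Y lies on line WP with WY:YP = 3:4 ⇒ Y = (3/7, 4/7)
2. M is the centroid of triangle PYB ⇒ M = (10/21, 4/21)
3. L is the intersection of line BP and line WM ⇒ L = (10/17, 0)
L = W + t·(M−W) with t = 21/17, so WL:LM = t:(1−t) = 21/17:-4/17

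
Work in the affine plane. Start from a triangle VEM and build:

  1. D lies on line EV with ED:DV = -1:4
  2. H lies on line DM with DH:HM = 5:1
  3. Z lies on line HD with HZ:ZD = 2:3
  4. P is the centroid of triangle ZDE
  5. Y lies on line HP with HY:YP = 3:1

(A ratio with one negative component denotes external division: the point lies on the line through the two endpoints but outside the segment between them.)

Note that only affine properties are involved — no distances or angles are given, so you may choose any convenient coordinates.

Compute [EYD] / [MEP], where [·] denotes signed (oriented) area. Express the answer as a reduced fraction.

Assign V = (0, 0), E = (1, 0), M = (0, 1) — the answer is frame-independent, so this choice is without loss of generality.
1. D lies on line EV with ED:DV = -1:4 ⇒ D = (4/3, 0)
2. H lies on line DM with DH:HM = 5:1 ⇒ H = (2/9, 5/6)
3. Z lies on line HD with HZ:ZD = 2:3 ⇒ Z = (2/3, 1/2)
4. P is the centroid of triangle ZDE ⇒ P = (1, 1/6)
5. Y lies on line HP with HY:YP = 3:1 ⇒ Y = (29/36, 1/3)
2·[EYD] = -1/9, 2·[MEP] = 1/6
[EYD]:[MEP] = -1/9:1/6 = -2/3

[EYD]:[MEP] = -2/3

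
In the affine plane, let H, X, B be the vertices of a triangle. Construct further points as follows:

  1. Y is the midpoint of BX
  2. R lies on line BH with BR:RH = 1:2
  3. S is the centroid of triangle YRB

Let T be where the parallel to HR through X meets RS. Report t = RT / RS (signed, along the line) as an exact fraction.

t = 6

Work in coordinates with H = (0, 0), X = (1, 0), B = (0, 1).
1. Y is the midpoint of BX ⇒ Y = (1/2, 1/2)
2. R lies on line BH with BR:RH = 1:2 ⇒ R = (0, 2/3)
3. S is the centroid of triangle YRB ⇒ S = (1/6, 13/18)
through X parallel to HR: direction (0, 2/3); meets RS at T = (1, 1)
T = R + t·(S−R) with t = 6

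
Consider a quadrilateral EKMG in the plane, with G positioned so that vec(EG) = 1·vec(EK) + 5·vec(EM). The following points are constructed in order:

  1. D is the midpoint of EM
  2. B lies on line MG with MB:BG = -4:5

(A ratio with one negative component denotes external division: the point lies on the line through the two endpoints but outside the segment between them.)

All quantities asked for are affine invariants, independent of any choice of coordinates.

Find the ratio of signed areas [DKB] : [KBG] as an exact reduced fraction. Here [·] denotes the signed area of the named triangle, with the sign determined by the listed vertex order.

Choose coordinates E = (0, 0), K = (1, 0), M = (0, 1), G = (1, 5).
1. D is the midpoint of EM ⇒ D = (0, 1/2)
2. B lies on line MG with MB:BG = -4:5 ⇒ B = (-4, -15)
2·[DKB] = -35/2, 2·[KBG] = -25
[DKB]:[KBG] = -35/2:-25 = 7/10

[DKB]:[KBG] = 7/10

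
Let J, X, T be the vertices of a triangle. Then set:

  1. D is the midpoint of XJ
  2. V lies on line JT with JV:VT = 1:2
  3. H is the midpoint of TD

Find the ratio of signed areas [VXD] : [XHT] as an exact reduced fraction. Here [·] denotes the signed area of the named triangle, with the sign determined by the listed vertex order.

[VXD]:[XHT] = 2/3

Set J = (0, 0), X = (1, 0), T = (0, 1); any affine frame gives the same invariant.
1. D is the midpoint of XJ ⇒ D = (1/2, 0)
2. V lies on line JT with JV:VT = 1:2 ⇒ V = (0, 1/3)
3. H is the midpoint of TD ⇒ H = (1/4, 1/2)
2·[VXD] = -1/6, 2·[XHT] = -1/4
[VXD]:[XHT] = -1/6:-1/4 = 2/3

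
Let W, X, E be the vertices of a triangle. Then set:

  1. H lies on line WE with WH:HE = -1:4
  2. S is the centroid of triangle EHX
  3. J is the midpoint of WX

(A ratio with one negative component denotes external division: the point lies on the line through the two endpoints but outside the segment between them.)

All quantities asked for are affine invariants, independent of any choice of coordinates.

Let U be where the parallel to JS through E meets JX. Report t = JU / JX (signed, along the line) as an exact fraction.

t = 1/2

Choose coordinates W = (0, 0), X = (1, 0), E = (0, 1).
1. H lies on line WE with WH:HE = -1:4 ⇒ H = (0, -1/3)
2. S is the centroid of triangle EHX ⇒ S = (1/3, 2/9)
3. J is the midpoint of WX ⇒ J = (1/2, 0)
through E parallel to JS: direction (-1/6, 2/9); meets JX at U = (3/4, 0)
U = J + t·(X−J) with t = 1/2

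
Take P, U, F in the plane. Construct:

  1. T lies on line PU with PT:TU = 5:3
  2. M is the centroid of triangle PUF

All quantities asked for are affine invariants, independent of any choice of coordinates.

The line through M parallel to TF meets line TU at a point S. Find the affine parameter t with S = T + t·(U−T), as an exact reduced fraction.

t = -2/9

Assign P = (0, 0), U = (1, 0), F = (0, 1) — the answer is frame-independent, so this choice is without loss of generality.
1. T lies on line PU with PT:TU = 5:3 ⇒ T = (5/8, 0)
2. M is the centroid of triangle PUF ⇒ M = (1/3, 1/3)
through M parallel to TF: direction (-5/8, 1); meets TU at S = (13/24, 0)
S = T + t·(U−T) with t = -2/9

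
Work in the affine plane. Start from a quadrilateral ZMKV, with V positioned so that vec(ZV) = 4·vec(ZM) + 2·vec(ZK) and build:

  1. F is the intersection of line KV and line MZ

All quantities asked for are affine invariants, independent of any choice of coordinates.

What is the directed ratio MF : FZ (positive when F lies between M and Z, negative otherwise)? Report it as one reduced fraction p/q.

MF:FZ = -5/4

Work in coordinates with Z = (0, 0), M = (1, 0), K = (0, 1), V = (4, 2).
1. F is the intersection of line KV and line MZ ⇒ F = (-4, 0)
F = M + t·(Z−M) with t = 5, so MF:FZ = t:(1−t) = 5:-4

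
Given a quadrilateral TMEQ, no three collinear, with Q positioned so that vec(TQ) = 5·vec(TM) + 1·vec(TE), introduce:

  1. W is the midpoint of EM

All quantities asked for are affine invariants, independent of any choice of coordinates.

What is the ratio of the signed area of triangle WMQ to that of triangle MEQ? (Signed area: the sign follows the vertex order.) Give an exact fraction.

[WMQ]:[MEQ] = -1/2

Set T = (0, 0), M = (1, 0), E = (0, 1), Q = (5, 1); any affine frame gives the same invariant.
1. W is the midpoint of EM ⇒ W = (1/2, 1/2)
2·[WMQ] = 5/2, 2·[MEQ] = -5
[WMQ]:[MEQ] = 5/2:-5 = -1/2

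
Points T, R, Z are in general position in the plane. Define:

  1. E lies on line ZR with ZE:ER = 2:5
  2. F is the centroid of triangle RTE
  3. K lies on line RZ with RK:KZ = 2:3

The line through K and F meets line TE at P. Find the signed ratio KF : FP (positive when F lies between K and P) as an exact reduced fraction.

KF:FP = 8/25

Work in coordinates with T = (0, 0), R = (1, 0), Z = (0, 1).
1. E lies on line ZR with ZE:ER = 2:5 ⇒ E = (2/7, 5/7)
2. F is the centroid of triangle RTE ⇒ F = (3/7, 5/21)
3. K lies on line RZ with RK:KZ = 2:3 ⇒ K = (3/5, 2/5)
line KF meets TE at P = (-3/28, -15/56)
F = K + t·(P−K) with t = 8/33, so KF:FP = 8/33:25/33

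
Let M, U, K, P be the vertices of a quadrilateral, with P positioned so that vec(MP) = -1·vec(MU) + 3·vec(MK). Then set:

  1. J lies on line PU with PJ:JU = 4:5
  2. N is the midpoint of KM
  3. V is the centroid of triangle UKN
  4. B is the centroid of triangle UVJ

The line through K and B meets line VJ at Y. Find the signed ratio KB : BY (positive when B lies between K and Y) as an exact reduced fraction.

KB:BY = -19/10

Assign M = (0, 0), U = (1, 0), K = (0, 1), P = (-1, 3) — the answer is frame-independent, so this choice is without loss of generality.
1. J lies on line PU with PJ:JU = 4:5 ⇒ J = (-1/9, 5/3)
2. N is the midpoint of KM ⇒ N = (0, 1/2)
3. V is the centroid of triangle UKN ⇒ V = (1/3, 1/2)
4. B is the centroid of triangle UVJ ⇒ B = (11/27, 13/18)
line KB meets VJ at Y = (11/57, 33/38)
B = K + t·(Y−K) with t = 19/9, so KB:BY = 19/9:-10/9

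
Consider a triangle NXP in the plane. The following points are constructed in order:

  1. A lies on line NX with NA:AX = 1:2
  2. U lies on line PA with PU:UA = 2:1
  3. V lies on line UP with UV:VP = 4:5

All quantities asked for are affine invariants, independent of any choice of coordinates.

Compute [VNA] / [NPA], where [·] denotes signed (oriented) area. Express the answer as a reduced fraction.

Choose coordinates N = (0, 0), X = (1, 0), P = (0, 1).
1. A lies on line NX with NA:AX = 1:2 ⇒ A = (1/3, 0)
2. U lies on line PA with PU:UA = 2:1 ⇒ U = (2/9, 1/3)
3. V lies on line UP with UV:VP = 4:5 ⇒ V = (10/81, 17/27)
2·[VNA] = 17/81, 2·[NPA] = -1/3
[VNA]:[NPA] = 17/81:-1/3 = -17/27

[VNA]:[NPA] = -17/27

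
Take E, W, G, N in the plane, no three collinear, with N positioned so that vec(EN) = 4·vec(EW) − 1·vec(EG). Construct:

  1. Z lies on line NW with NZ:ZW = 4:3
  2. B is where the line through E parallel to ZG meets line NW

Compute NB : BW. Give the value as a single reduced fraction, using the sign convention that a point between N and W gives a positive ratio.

Work in coordinates with E = (0, 0), W = (1, 0), G = (0, 1), N = (4, -1).
1. Z lies on line NW with NZ:ZW = 4:3 ⇒ Z = (16/7, -3/7)
2. B is where the line through E parallel to ZG meets line NW ⇒ B = (-8/7, 5/7)
B = N + t·(W−N) with t = 12/7, so NB:BW = t:(1−t) = 12/7:-5/7

NB:BW = -12/5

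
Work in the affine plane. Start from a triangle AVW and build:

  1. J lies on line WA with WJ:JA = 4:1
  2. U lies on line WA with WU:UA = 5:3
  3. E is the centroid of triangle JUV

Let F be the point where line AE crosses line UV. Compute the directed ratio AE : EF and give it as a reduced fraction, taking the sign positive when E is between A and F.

Set A = (0, 0), V = (1, 0), W = (0, 1); any affine frame gives the same invariant.
1. J lies on line WA with WJ:JA = 4:1 ⇒ J = (0, 1/5)
2. U lies on line WA with WU:UA = 5:3 ⇒ U = (0, 3/8)
3. E is the centroid of triangle JUV ⇒ E = (1/3, 23/120)
line AE meets UV at F = (15/38, 69/304)
E = A + t·(F−A) with t = 38/45, so AE:EF = 38/45:7/45

AE:EF = 38/7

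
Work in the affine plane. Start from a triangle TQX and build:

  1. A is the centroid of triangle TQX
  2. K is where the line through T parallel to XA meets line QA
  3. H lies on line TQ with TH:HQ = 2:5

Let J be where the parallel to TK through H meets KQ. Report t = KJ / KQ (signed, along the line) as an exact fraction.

t = 2/7

Work in coordinates with T = (0, 0), Q = (1, 0), X = (0, 1).
1. A is the centroid of triangle TQX ⇒ A = (1/3, 1/3)
2. K is where the line through T parallel to XA meets line QA ⇒ K = (-1/3, 2/3)
3. H lies on line TQ with TH:HQ = 2:5 ⇒ H = (2/7, 0)
through H parallel to TK: direction (-1/3, 2/3); meets KQ at J = (1/21, 10/21)
J = K + t·(Q−K) with t = 2/7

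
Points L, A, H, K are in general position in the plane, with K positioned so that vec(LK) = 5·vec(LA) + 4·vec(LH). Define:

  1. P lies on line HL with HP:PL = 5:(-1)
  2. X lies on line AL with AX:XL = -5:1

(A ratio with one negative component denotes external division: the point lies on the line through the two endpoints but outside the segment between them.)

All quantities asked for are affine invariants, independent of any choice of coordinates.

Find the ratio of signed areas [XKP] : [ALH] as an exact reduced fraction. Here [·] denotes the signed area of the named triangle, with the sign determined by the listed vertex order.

Set L = (0, 0), A = (1, 0), H = (0, 1), K = (5, 4); any affine frame gives the same invariant.
1. P lies on line HL with HP:PL = 5:(-1) ⇒ P = (0, -1/4)
2. X lies on line AL with AX:XL = -5:1 ⇒ X = (-1/4, 0)
2·[XKP] = -37/16, 2·[ALH] = -1
[XKP]:[ALH] = -37/16:-1 = 37/16

[XKP]:[ALH] = 37/16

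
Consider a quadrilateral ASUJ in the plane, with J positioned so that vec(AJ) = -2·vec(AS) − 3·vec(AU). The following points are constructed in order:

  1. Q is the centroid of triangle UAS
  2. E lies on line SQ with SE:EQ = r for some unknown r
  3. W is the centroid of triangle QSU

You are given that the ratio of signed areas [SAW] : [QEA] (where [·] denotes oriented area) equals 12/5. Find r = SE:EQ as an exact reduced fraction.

Assign A = (0, 0), S = (1, 0), U = (0, 1), J = (-2, -3) — the answer is frame-independent, so this choice is without loss of generality.
1. Q is the centroid of triangle UAS ⇒ Q = (1/3, 1/3)
2. With SE:EQ = r, write λ = r/(r+1) so E = S + λ·(Q−S); E is affine-linear in λ
3. W is the centroid of triangle QSU ⇒ W = (4/9, 4/9)
Every point depending on E is an affine combination of E and λ-independent points, so each such coordinate is linear in λ; the λ² term in each signed area is a multiple of (Q−S)×(Q−S) = 0, so 2·[SAW] and 2·[QEA] are each linear in λ. Evaluating at λ=0 and λ=1:
  2·[SAW] = -4/9,   2·[QEA] = 1/3·λ − 1/3
So [SAW]:[QEA] = (-4/9) / (1/3·λ − 1/3). Setting this equal to 12/5:
  -4/9 = 12/5·(1/3·λ − 1/3)  ⇒  λ = 4/9
Then r = λ/(1−λ) = (4/9)/(5/9) = 4/5. Check: with r = 4/5, E = (19/27, 4/27) and [SAW]:[QEA] = 12/5 as required.

r = 4/5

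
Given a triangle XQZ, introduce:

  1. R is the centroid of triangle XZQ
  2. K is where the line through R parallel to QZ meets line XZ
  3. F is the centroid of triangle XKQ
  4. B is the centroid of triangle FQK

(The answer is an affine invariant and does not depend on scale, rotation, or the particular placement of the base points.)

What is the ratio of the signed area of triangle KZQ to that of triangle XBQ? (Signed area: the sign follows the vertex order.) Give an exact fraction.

[KZQ]:[XBQ] = 9/8

Assign X = (0, 0), Q = (1, 0), Z = (0, 1) — the answer is frame-independent, so this choice is without loss of generality.
1. R is the centroid of triangle XZQ ⇒ R = (1/3, 1/3)
2. K is where the line through R parallel to QZ meets line XZ ⇒ K = (0, 2/3)
3. F is the centroid of triangle XKQ ⇒ F = (1/3, 2/9)
4. B is the centroid of triangle FQK ⇒ B = (4/9, 8/27)
2·[KZQ] = -1/3, 2·[XBQ] = -8/27
[KZQ]:[XBQ] = -1/3:-8/27 = 9/8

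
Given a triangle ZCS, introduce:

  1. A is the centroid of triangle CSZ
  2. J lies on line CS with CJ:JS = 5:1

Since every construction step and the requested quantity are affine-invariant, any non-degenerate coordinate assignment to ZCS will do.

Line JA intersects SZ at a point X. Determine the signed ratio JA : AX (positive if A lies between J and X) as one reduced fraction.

Choose coordinates Z = (0, 0), C = (1, 0), S = (0, 1).
1. A is the centroid of triangle CSZ ⇒ A = (1/3, 1/3)
2. J lies on line CS with CJ:JS = 5:1 ⇒ J = (1/6, 5/6)
line JA meets SZ at X = (0, 4/3)
A = J + t·(X−J) with t = -1, so JA:AX = -1:2

JA:AX = -1/2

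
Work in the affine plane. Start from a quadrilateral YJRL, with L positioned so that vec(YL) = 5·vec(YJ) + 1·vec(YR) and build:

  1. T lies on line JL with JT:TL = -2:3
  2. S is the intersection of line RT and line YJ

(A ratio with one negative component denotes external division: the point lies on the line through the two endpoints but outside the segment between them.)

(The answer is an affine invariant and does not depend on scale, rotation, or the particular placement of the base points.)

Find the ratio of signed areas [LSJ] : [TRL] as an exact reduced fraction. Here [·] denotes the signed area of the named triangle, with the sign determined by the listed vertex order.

Choose coordinates Y = (0, 0), J = (1, 0), R = (0, 1), L = (5, 1).
1. T lies on line JL with JT:TL = -2:3 ⇒ T = (-7, -2)
2. S is the intersection of line RT and line YJ ⇒ S = (-7/3, 0)
2·[LSJ] = 10/3, 2·[TRL] = -15
[LSJ]:[TRL] = 10/3:-15 = -2/9

[LSJ]:[TRL] = -2/9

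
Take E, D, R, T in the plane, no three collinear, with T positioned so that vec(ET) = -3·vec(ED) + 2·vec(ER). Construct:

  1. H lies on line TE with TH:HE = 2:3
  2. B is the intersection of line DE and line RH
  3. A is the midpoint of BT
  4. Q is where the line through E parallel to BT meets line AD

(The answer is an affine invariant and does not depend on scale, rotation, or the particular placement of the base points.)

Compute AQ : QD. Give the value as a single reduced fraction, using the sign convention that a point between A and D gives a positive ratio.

Choose coordinates E = (0, 0), D = (1, 0), R = (0, 1), T = (-3, 2).
1. H lies on line TE with TH:HE = 2:3 ⇒ H = (-9/5, 6/5)
2. B is the intersection of line DE and line RH ⇒ B = (9, 0)
3. A is the midpoint of BT ⇒ A = (3, 1)
4. Q is where the line through E parallel to BT meets line AD ⇒ Q = (3/4, -1/8)
Q = A + t·(D−A) with t = 9/8, so AQ:QD = t:(1−t) = 9/8:-1/8

AQ:QD = -9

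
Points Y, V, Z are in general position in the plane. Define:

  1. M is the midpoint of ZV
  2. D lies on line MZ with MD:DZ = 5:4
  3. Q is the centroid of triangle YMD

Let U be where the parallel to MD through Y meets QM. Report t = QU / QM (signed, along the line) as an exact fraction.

t = -2

Work in coordinates with Y = (0, 0), V = (1, 0), Z = (0, 1).
1. M is the midpoint of ZV ⇒ M = (1/2, 1/2)
2. D lies on line MZ with MD:DZ = 5:4 ⇒ D = (2/9, 7/9)
3. Q is the centroid of triangle YMD ⇒ Q = (13/54, 23/54)
through Y parallel to MD: direction (-5/18, 5/18); meets QM at U = (-5/18, 5/18)
U = Q + t·(M−Q) with t = -2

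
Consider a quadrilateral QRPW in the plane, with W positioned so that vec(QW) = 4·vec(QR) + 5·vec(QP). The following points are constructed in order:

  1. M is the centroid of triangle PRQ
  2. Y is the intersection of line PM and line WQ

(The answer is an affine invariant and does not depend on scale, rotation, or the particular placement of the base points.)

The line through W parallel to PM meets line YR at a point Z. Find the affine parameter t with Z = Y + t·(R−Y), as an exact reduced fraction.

Work in coordinates with Q = (0, 0), R = (1, 0), P = (0, 1), W = (4, 5).
1. M is the centroid of triangle PRQ ⇒ M = (1/3, 1/3)
2. Y is the intersection of line PM and line WQ ⇒ Y = (4/13, 5/13)
through W parallel to PM: direction (1/3, -2/3); meets YR at Z = (112/13, -55/13)
Z = Y + t·(R−Y) with t = 12

t = 12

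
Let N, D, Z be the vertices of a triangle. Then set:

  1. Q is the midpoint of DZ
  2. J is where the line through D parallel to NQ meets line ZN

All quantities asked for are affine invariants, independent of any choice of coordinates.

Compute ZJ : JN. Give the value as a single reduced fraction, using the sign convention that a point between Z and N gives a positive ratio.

ZJ:JN = -2

Set N = (0, 0), D = (1, 0), Z = (0, 1); any affine frame gives the same invariant.
1. Q is the midpoint of DZ ⇒ Q = (1/2, 1/2)
2. J is where the line through D parallel to NQ meets line ZN ⇒ J = (0, -1)
J = Z + t·(N−Z) with t = 2, so ZJ:JN = t:(1−t) = 2:-1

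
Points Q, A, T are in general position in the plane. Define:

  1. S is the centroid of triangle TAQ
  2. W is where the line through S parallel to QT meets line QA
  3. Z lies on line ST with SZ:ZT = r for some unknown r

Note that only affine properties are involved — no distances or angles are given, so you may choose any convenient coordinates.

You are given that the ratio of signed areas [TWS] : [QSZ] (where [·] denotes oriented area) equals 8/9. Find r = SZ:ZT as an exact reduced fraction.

r = 3/5

Assign Q = (0, 0), A = (1, 0), T = (0, 1) — the answer is frame-independent, so this choice is without loss of generality.
1. S is the centroid of triangle TAQ ⇒ S = (1/3, 1/3)
2. W is where the line through S parallel to QT meets line QA ⇒ W = (1/3, 0)
3. With SZ:ZT = r, write λ = r/(r+1) so Z = S + λ·(T−S); Z is affine-linear in λ
Every point depending on Z is an affine combination of Z and λ-independent points, so each such coordinate is linear in λ; the λ² term in each signed area is a multiple of (T−S)×(T−S) = 0, so 2·[TWS] and 2·[QSZ] are each linear in λ. Evaluating at λ=0 and λ=1:
  2·[TWS] = 1/9,   2·[QSZ] = 1/3·λ
So [TWS]:[QSZ] = (1/9) / (1/3·λ). Setting this equal to 8/9:
  1/9 = 8/9·(1/3·λ)  ⇒  λ = 3/8
Then r = λ/(1−λ) = (3/8)/(5/8) = 3/5. Check: with r = 3/5, Z = (5/24, 7/12) and [TWS]:[QSZ] = 8/9 as required.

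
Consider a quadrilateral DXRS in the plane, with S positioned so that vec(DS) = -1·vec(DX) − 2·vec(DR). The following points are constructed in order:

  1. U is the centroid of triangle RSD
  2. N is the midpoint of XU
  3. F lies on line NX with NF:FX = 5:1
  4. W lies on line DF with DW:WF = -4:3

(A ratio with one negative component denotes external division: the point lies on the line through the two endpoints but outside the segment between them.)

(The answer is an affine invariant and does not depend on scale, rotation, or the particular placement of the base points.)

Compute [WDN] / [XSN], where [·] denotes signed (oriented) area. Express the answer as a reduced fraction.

[WDN]:[XSN] = -5/9

Assign D = (0, 0), X = (1, 0), R = (0, 1), S = (-1, -2) — the answer is frame-independent, so this choice is without loss of generality.
1. U is the centroid of triangle RSD ⇒ U = (-1/3, -1/3)
2. N is the midpoint of XU ⇒ N = (1/3, -1/6)
3. F lies on line NX with NF:FX = 5:1 ⇒ F = (8/9, -1/36)
4. W lies on line DF with DW:WF = -4:3 ⇒ W = (32/9, -1/9)
2·[WDN] = 5/9, 2·[XSN] = -1
[WDN]:[XSN] = 5/9:-1 = -5/9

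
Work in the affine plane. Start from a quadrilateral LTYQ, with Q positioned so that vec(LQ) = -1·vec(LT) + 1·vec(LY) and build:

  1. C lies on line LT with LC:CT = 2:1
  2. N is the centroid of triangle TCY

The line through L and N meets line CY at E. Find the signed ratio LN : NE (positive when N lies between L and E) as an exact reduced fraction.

Set L = (0, 0), T = (1, 0), Y = (0, 1), Q = (-1, 1); any affine frame gives the same invariant.
1. C lies on line LT with LC:CT = 2:1 ⇒ C = (2/3, 0)
2. N is the centroid of triangle TCY ⇒ N = (5/9, 1/3)
line LN meets CY at E = (10/21, 2/7)
N = L + t·(E−L) with t = 7/6, so LN:NE = 7/6:-1/6

LN:NE = -7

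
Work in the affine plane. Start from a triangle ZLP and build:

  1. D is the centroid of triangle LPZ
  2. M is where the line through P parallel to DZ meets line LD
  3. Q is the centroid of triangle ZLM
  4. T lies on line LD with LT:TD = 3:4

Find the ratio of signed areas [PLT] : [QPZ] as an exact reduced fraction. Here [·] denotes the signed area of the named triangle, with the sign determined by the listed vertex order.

Choose coordinates Z = (0, 0), L = (1, 0), P = (0, 1).
1. D is the centroid of triangle LPZ ⇒ D = (1/3, 1/3)
2. M is where the line through P parallel to DZ meets line LD ⇒ M = (-1/3, 2/3)
3. Q is the centroid of triangle ZLM ⇒ Q = (2/9, 2/9)
4. T lies on line LD with LT:TD = 3:4 ⇒ T = (5/7, 1/7)
2·[PLT] = -1/7, 2·[QPZ] = 2/9
[PLT]:[QPZ] = -1/7:2/9 = -9/14

[PLT]:[QPZ] = -9/14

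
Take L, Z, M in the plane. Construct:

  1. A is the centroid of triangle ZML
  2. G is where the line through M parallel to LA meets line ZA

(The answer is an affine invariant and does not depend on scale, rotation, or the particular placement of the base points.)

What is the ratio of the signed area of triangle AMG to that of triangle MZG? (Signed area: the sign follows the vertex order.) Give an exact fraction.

[AMG]:[MZG] = -1/2

Set L = (0, 0), Z = (1, 0), M = (0, 1); any affine frame gives the same invariant.
1. A is the centroid of triangle ZML ⇒ A = (1/3, 1/3)
2. G is where the line through M parallel to LA meets line ZA ⇒ G = (-1/3, 2/3)
2·[AMG] = 1/3, 2·[MZG] = -2/3
[AMG]:[MZG] = 1/3:-2/3 = -1/2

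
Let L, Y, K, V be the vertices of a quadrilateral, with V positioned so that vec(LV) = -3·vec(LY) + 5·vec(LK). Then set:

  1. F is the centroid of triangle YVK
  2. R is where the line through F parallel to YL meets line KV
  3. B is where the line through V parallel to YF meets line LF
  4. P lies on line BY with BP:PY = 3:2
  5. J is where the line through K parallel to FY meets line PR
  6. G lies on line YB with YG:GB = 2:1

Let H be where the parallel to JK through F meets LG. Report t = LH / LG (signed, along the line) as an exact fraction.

t = 9/10

Set L = (0, 0), Y = (1, 0), K = (0, 1), V = (-3, 5); any affine frame gives the same invariant.
1. F is the centroid of triangle YVK ⇒ F = (-2/3, 2)
2. R is where the line through F parallel to YL meets line KV ⇒ R = (-3/4, 2)
3. B is where the line through V parallel to YF meets line LF ⇒ B = (-7/9, 7/3)
4. P lies on line BY with BP:PY = 3:2 ⇒ P = (13/45, 14/15)
5. J is where the line through K parallel to FY meets line PR ⇒ J = (-215/162, 70/27)
6. G lies on line YB with YG:GB = 2:1 ⇒ G = (-5/27, 14/9)
through F parallel to JK: direction (215/162, -43/27); meets LG at H = (-1/6, 7/5)
H = L + t·(G−L) with t = 9/10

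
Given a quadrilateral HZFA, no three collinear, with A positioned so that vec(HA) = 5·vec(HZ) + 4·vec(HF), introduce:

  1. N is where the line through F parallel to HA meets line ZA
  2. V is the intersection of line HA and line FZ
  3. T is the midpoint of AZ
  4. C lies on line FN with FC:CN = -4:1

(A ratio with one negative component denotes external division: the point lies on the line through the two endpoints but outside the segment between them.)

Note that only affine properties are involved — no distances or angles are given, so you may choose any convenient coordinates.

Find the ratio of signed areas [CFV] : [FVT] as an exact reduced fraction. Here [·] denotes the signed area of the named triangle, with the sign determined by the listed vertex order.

Work in coordinates with H = (0, 0), Z = (1, 0), F = (0, 1), A = (5, 4).
1. N is where the line through F parallel to HA meets line ZA ⇒ N = (10, 9)
2. V is the intersection of line HA and line FZ ⇒ V = (5/9, 4/9)
3. T is the midpoint of AZ ⇒ T = (3, 2)
4. C lies on line FN with FC:CN = -4:1 ⇒ C = (40/3, 35/3)
2·[CFV] = 40/3, 2·[FVT] = 20/9
[CFV]:[FVT] = 40/3:20/9 = 6

[CFV]:[FVT] = 6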